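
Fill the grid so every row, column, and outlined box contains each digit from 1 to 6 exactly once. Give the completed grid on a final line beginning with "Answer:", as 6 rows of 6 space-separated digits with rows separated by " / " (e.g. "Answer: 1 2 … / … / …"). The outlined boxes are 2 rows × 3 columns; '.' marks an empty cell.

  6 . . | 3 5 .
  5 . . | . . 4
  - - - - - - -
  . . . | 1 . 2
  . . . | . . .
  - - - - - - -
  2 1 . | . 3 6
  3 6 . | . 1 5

Step 1. [r3c1∈{4}] r3c1 is down to just 4. So r3c1=4.
Step 2. [r2c5∈{2,6}] col 5 places 2 nowhere but r2c5, so r2c5=2.
Step 3. [r4c4∈{4,5,6}] 5 has one home in col 4: r4c4 ⇒ r4c4=5.
Step 4. [r2c3∈{1,3}] across row 2, 1 lands solely at r2c3. So r2c3=1.
Step 5. [r6c3∈{4}] only 4 remains possible at r6c3, so r6c3=4.
Step 6. [r3c2∈{3,5}] 5 has one home in col 2: r3c2. So r3c2=5.
Step 7. [r3c3∈{3,6}] row 3 places 3 nowhere but r3c3, so r3c3=3.
Step 8. [r4c3∈{2,6}] 6 has one home in col 3: r4c3, so r4c3=6.
Step 9. [r1c2∈{2,4}] row 1 places 4 nowhere but r1c2, so r1c2=4.
Step 10. [r4c1∈{1}] r4c1 is down to just 1 ⇒ r4c1=1.
Step 11. [r1c6∈{1}] r1c6 is down to just 1 ⇒ r1c6=1.
Step 12. [r5c3∈{5}] r5c3's peers cover all but 5 ⇒ r5c3=5.
Step 13. [r2c2∈{3}] nothing but 3 survives at r2c2. So r2c2=3.
Step 14. [r4c2∈{2}] r4c2's peers cover all but 2. So r4c2=2.
Step 15. [r2c4∈{6}] r2c4's peers cover all but 6. So r2c4=6.
Step 16. [r3c5∈{6}] r3c5 has the single candidate 6, so r3c5=6.
Step 17. [r5c4∈{4}] r5c4 is down to just 4. So r5c4=4.
Step 18. [r4c5∈{4}] only 4 remains possible at r4c5, so r4c5=4.
Step 19. [r4c6∈{3}] r4c6's peers cover all but 3, so r4c6=3.
Step 20. [r6c4∈{2}] r6c4's peers cover all but 2 ⇒ r6c4=2.
Step 21. [r1c3∈{2}] r1c3's peers cover all but 2. So r1c3=2.

Answer: 6 4 2 3 5 1 / 5 3 1 6 2 4 / 4 5 3 1 6 2 / 1 2 6 5 4 3 / 2 1 5 4 3 6 / 3 6 4 2 1 5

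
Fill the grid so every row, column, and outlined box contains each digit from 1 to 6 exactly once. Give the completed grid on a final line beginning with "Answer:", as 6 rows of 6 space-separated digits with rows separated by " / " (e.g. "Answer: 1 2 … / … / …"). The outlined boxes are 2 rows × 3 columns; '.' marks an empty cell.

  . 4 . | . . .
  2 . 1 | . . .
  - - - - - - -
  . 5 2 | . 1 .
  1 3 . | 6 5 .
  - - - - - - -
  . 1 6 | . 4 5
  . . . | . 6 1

Step 1. [r2c5∈{3}] r2c5 has the single candidate 3, so r2c5=3.
Step 2. [r5c1∈{3}] nothing but 3 survives at r5c1, so r5c1=3.
Step 3. [r4c3∈{4}] r4c3 has the single candidate 4, so r4c3=4.
Step 4. [r1c4∈{1,2,5}] row 1 places 1 nowhere but r1c4. So r1c4=1.
Step 5. [r6c3∈{5}] r6c3 has the single candidate 5, so r6c3=5.
Step 6. [r2c2∈{6}] r2c2 is down to just 6 ⇒ r2c2=6.
Step 7. [r6c4∈{2,3}] 3 has one home in row 6: r6c4, so r6c4=3.
Step 8. [r2c6∈{4}] only 4 remains possible at r2c6, so r2c6=4.
Step 9. [r1c6∈{2,6}] row 1 places 6 nowhere but r1c6. So r1c6=6.
Step 10. [r2c4∈{5}] r2c4's peers cover all but 5. So r2c4=5.
Step 11. [r4c6∈{2}] r4c6 has the single candidate 2 ⇒ r4c6=2.
Step 12. [r6c2∈{2}] r6c2 is down to just 2. So r6c2=2.
Step 13. [r5c4∈{2}] r5c4's peers cover all but 2, so r5c4=2.
Step 14. [r3c6∈{3}] r3c6's peers cover all but 3, so r3c6=3.
Step 15. [r1c3∈{3}] only 3 remains possible at r1c3. So r1c3=3.
Step 16. [r3c4∈{4}] nothing but 4 survives at r3c4 ⇒ r3c4=4.
Step 17. [r3c1∈{6}] nothing but 6 survives at r3c1, so r3c1=6.
Step 18. [r1c1∈{5}] r1c1 is down to just 5 ⇒ r1c1=5.
Step 19. [r6c1∈{4}] r6c1 has the single candidate 4. So r6c1=4.
Step 20. [r1c5∈{2}] only 2 remains possible at r1c5 ⇒ r1c5=2.

Answer: 5 4 3 1 2 6 / 2 6 1 5 3 4 / 6 5 2 4 1 3 / 1 3 4 6 5 2 / 3 1 6 2 4 5 / 4 2 5 3 6 1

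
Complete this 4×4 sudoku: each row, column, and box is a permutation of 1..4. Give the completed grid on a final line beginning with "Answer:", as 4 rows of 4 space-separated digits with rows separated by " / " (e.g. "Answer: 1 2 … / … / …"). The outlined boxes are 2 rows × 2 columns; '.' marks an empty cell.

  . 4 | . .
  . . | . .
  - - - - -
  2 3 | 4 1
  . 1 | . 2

Step 1. [r1c4∈{3}] nothing but 3 survives at r1c4 ⇒ r1c4=3.
Step 2. [r1c3∈{1,2}] across row 1, 2 lands solely at r1c3, so r1c3=2.
Step 3. [r2c1∈{1,3}] r2c1 is the only open cell in row 2 admitting 3 ⇒ r2c1=3.
Step 4. [r2c3∈{1}] r2c3's peers cover all but 1 ⇒ r2c3=1.
Step 5. [r4c1∈{4}] only 4 remains possible at r4c1 ⇒ r4c1=4.
Step 6. [r2c4∈{4}] only 4 remains possible at r2c4, so r2c4=4.
Step 7. [r1c1∈{1}] r1c1's peers cover all but 1, so r1c1=1.
Step 8. [r2c2∈{2}] nothing but 2 survives at r2c2 ⇒ r2c2=2.
Step 9. [r4c3∈{3}] r4c3 is down to just 3, so r4c3=3.

Answer: 1 4 2 3 / 3 2 1 4 / 2 3 4 1 / 4 1 3 2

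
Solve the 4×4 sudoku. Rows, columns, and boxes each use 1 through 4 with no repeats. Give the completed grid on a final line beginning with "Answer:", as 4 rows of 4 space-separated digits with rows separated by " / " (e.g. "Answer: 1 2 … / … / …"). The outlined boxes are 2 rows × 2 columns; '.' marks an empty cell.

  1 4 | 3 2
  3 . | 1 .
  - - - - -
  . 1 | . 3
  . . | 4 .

Step 1. [r4c1∈{2}] nothing but 2 survives at r4c1, so r4c1=2.
Step 2. [r3c3∈{2}] nothing but 2 survives at r3c3. So r3c3=2.
Step 3. [r2c4∈{4}] r2c4 has the single candidate 4, so r2c4=4.
Step 4. [r4c4∈{1}] only 1 remains possible at r4c4. So r4c4=1.
Step 5. [r2c2∈{2}] r2c2's peers cover all but 2 ⇒ r2c2=2.
Step 6. [r4c2∈{3}] r4c2 has the single candidate 3 ⇒ r4c2=3.
Step 7. [r3c1∈{4}] nothing but 4 survives at r3c1, so r3c1=4.

Answer: 1 4 3 2 / 3 2 1 4 / 4 1 2 3 / 2 3 4 1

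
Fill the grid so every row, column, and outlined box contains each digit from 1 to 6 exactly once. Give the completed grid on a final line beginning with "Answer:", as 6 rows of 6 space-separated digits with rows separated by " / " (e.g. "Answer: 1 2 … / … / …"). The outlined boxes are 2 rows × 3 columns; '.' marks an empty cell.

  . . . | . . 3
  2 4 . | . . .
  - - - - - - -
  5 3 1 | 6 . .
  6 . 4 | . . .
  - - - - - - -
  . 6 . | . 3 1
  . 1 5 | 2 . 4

Step 1. [r1c5∈{1,2,4,5,6}] row 1 places 2 nowhere but r1c5, so r1c5=2.
Step 2. [r5c4∈{5}] r5c4's peers cover all but 5. So r5c4=5.
Step 3. [r2c6∈{5,6}] r2c6 is the only open cell in col 6 admitting 6. So r2c6=6.
Step 4. [r2c4∈{1}] r2c4 is down to just 1, so r2c4=1.
Step 5. [r4c6∈{2,5}] col 6 places 5 nowhere but r4c6 ⇒ r4c6=5.
Step 6. [r3c5∈{4}] nothing but 4 survives at r3c5, so r3c5=4.
Step 7. [r4c5∈{1}] r4c5's peers cover all but 1 ⇒ r4c5=1.
Step 8. [r2c5∈{5}] r2c5 has the single candidate 5 ⇒ r2c5=5.
Step 9. [r1c3∈{6}] r1c3 is down to just 6, so r1c3=6.
Step 10. [r6c5∈{6}] r6c5's peers cover all but 6 ⇒ r6c5=6.
Step 11. [r5c1∈{4}] r5c1's peers cover all but 4, so r5c1=4.
Step 12. [r2c3∈{3}] r2c3 is down to just 3 ⇒ r2c3=3.
Step 13. [r5c3∈{2}] r5c3 is down to just 2. So r5c3=2.
Step 14. [r4c2∈{2}] only 2 remains possible at r4c2. So r4c2=2.
Step 15. [r4c4∈{3}] r4c4 is down to just 3, so r4c4=3.
Step 16. [r1c1∈{1}] r1c1 has the single candidate 1. So r1c1=1.
Step 17. [r1c4∈{4}] only 4 remains possible at r1c4. So r1c4=4.
Step 18. [r1c2∈{5}] only 5 remains possible at r1c2, so r1c2=5.
Step 19. [r6c1∈{3}] only 3 remains possible at r6c1 ⇒ r6c1=3.
Step 20. [r3c6∈{2}] r3c6 has the single candidate 2. So r3c6=2.

Answer: 1 5 6 4 2 3 / 2 4 3 1 5 6 / 5 3 1 6 4 2 / 6 2 4 3 1 5 / 4 6 2 5 3 1 / 3 1 5 2 6 4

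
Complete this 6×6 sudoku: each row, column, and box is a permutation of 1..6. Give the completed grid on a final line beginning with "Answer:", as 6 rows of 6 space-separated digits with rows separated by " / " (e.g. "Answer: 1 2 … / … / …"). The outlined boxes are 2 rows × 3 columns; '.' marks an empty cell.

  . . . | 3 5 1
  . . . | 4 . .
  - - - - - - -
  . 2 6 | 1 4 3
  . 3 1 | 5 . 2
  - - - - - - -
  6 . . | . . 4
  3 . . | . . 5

Step 1. [r2c5∈{2,6}] 2 has one home in box 2: r2c5. So r2c5=2.
Step 2. [r5c4∈{2}] r5c4 is down to just 2. So r5c4=2.
Step 3. [r1c1∈{2,4}] 2 has one home in col 1: r1c1. So r1c1=2.
Step 4. [r1c3∈{4}] r1c3's peers cover all but 4. So r1c3=4.
Step 5. [r5c3∈{5}] r5c3's peers cover all but 5, so r5c3=5.
Step 6. [r5c2∈{1}] r5c2 is down to just 1. So r5c2=1.
Step 7. [r2c2∈{5,6}] col 2 places 5 nowhere but r2c2, so r2c2=5.
Step 8. [r4c5∈{6}] nothing but 6 survives at r4c5, so r4c5=6.
Step 9. [r2c1∈{1}] nothing but 1 survives at r2c1 ⇒ r2c1=1.
Step 10. [r2c3∈{3}] only 3 remains possible at r2c3. So r2c3=3.
Step 11. [r2c6∈{6}] nothing but 6 survives at r2c6 ⇒ r2c6=6.
Step 12. [r4c1∈{4}] r4c1 has the single candidate 4 ⇒ r4c1=4.
Step 13. [r6c5∈{1}] r6c5 is down to just 1 ⇒ r6c5=1.
Step 14. [r6c4∈{6}] r6c4 has the single candidate 6. So r6c4=6.
Step 15. [r6c3∈{2}] r6c3 is down to just 2, so r6c3=2.
Step 16. [r5c5∈{3}] r5c5 is down to just 3 ⇒ r5c5=3.
Step 17. [r1c2∈{6}] r1c2's peers cover all but 6. So r1c2=6.
Step 18. [r6c2∈{4}] r6c2 has the single candidate 4 ⇒ r6c2=4.
Step 19. [r3c1∈{5}] r3c1's peers cover all but 5. So r3c1=5.

Answer: 2 6 4 3 5 1 / 1 5 3 4 2 6 / 5 2 6 1 4 3 / 4 3 1 5 6 2 / 6 1 5 2 3 4 / 3 4 2 6 1 5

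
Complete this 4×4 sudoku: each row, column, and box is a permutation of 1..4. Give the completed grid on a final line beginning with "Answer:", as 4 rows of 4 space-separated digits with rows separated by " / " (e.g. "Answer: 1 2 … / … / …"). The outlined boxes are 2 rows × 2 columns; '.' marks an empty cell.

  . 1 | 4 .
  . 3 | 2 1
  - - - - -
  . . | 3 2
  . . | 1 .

Step 1. [r3c2∈{4}] r3c2's peers cover all but 4, so r3c2=4.
Step 2. [r1c1∈{2}] r1c1 has the single candidate 2. So r1c1=2.
Step 3. [r4c4∈{4}] r4c4 is down to just 4, so r4c4=4.
Step 4. [r1c4∈{3}] r1c4's peers cover all but 3 ⇒ r1c4=3.
Step 5. [r4c2∈{2}] r4c2 has the single candidate 2, so r4c2=2.
Step 6. [r4c1∈{3}] nothing but 3 survives at r4c1, so r4c1=3.
Step 7. [r3c1∈{1}] r3c1 is down to just 1. So r3c1=1.
Step 8. [r2c1∈{4}] r2c1 is down to just 4, so r2c1=4.

Answer: 2 1 4 3 / 4 3 2 1 / 1 4 3 2 / 3 2 1 4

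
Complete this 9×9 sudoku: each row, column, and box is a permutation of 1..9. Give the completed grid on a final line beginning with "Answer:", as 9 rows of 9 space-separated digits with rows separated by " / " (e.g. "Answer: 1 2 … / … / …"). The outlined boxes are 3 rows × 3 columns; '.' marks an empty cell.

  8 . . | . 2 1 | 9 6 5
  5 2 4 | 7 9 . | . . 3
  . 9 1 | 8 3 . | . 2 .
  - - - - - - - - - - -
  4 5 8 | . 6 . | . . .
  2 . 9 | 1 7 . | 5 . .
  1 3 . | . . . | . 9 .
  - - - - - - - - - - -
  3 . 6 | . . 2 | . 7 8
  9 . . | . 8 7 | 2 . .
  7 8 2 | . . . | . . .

Step 1. [r7c4∈{4,5,9}] in row 7, 9 fits only at r7c4 ⇒ r7c4=9.
Step 2. [r7c5∈{1,4,5}] across row 7, 5 lands solely at r7c5 ⇒ r7c5=5.
Step 3. [r6c5∈{4}] r6c5's peers cover all but 4. So r6c5=4.
Step 4. [r9c8∈{1,3,4,5}] 5 has one home in row 9: r9c8. So r9c8=5.
Step 5. [r1c4∈{4}] r1c4 is down to just 4. So r1c4=4.
Step 6. [r9c6∈{3,4,6}] 4 has one home in col 6: r9c6 ⇒ r9c6=4.
Step 7. [r6c3∈{7}] r6c3 has the single candidate 7, so r6c3=7.
Step 8. [r9c5∈{1}] r9c5 is down to just 1, so r9c5=1.
Step 9. [r3c6∈{5,6}] r3c6 is the only open cell in row 3 admitting 5 ⇒ r3c6=5.
Step 10. [r6c6∈{8}] r6c6 is down to just 8 ⇒ r6c6=8.
Step 11. [r6c7∈{6}] r6c7's peers cover all but 6, so r6c7=6.
Step 12. [r9c7∈{3}] r9c7 is down to just 3 ⇒ r9c7=3.
Step 13. [r5c6∈{3}] r5c6 is down to just 3. So r5c6=3.
Step 14. [r5c9∈{4}] r5c9's peers cover all but 4. So r5c9=4.
Step 15. [r8c8∈{1,4}] 4 has one home in col 8: r8c8, so r8c8=4.
Step 16. [r7c7∈{1}] r7c7 is down to just 1 ⇒ r7c7=1.
Step 17. [r4c9∈{1,2,7}] in col 9, 1 fits only at r4c9 ⇒ r4c9=1.
Step 18. [r8c9∈{6}] nothing but 6 survives at r8c9 ⇒ r8c9=6.
Step 19. [r6c9∈{2}] only 2 remains possible at r6c9, so r6c9=2.
Step 20. [r4c7∈{7}] r4c7 is down to just 7, so r4c7=7.
Step 21. [r2c8∈{1,8}] 1 has one home in row 2: r2c8. So r2c8=1.
Step 22. [r8c4∈{3}] r8c4's peers cover all but 3 ⇒ r8c4=3.
Step 23. [r9c9∈{9}] r9c9's peers cover all but 9. So r9c9=9.
Step 24. [r4c6∈{9}] only 9 remains possible at r4c6, so r4c6=9.
Step 25. [r8c2∈{1}] nothing but 1 survives at r8c2. So r8c2=1.
Step 26. [r9c4∈{6}] r9c4 has the single candidate 6, so r9c4=6.
Step 27. [r6c4∈{5}] nothing but 5 survives at r6c4, so r6c4=5.
Step 28. [r2c6∈{6}] only 6 remains possible at r2c6 ⇒ r2c6=6.
Step 29. [r8c3∈{5}] r8c3's peers cover all but 5 ⇒ r8c3=5.
Step 30. [r3c9∈{7}] nothing but 7 survives at r3c9. So r3c9=7.
Step 31. [r5c8∈{8}] r5c8 is down to just 8, so r5c8=8.
Step 32. [r2c7∈{8}] r2c7 has the single candidate 8. So r2c7=8.
Step 33. [r4c8∈{3}] nothing but 3 survives at r4c8 ⇒ r4c8=3.
Step 34. [r1c3∈{3}] nothing but 3 survives at r1c3 ⇒ r1c3=3.
Step 35. [r4c4∈{2}] r4c4's peers cover all but 2 ⇒ r4c4=2.
Step 36. [r3c1∈{6}] r3c1 has the single candidate 6. So r3c1=6.
Step 37. [r3c7∈{4}] r3c7 is down to just 4. So r3c7=4.
Step 38. [r7c2∈{4}] r7c2 has the single candidate 4. So r7c2=4.
Step 39. [r5c2∈{6}] r5c2 has the single candidate 6. So r5c2=6.
Step 40. [r1c2∈{7}] r1c2's peers cover all but 7. So r1c2=7.

Answer: 8 7 3 4 2 1 9 6 5 / 5 2 4 7 9 6 8 1 3 / 6 9 1 8 3 5 4 2 7 / 4 5 8 2 6 9 7 3 1 / 2 6 9 1 7 3 5 8 4 / 1 3 7 5 4 8 6 9 2 / 3 4 6 9 5 2 1 7 8 / 9 1 5 3 8 7 2 4 6 / 7 8 2 6 1 4 3 5 9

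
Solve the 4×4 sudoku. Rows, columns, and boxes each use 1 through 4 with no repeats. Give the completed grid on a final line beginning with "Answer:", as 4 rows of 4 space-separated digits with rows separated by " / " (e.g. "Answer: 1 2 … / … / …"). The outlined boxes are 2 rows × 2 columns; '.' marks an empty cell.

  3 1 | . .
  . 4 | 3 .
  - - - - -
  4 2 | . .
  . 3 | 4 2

Step 1. [r2c4∈{1}] nothing but 1 survives at r2c4, so r2c4=1.
Step 2. [r1c3∈{2}] r1c3's peers cover all but 2, so r1c3=2.
Step 3. [r3c3∈{1}] nothing but 1 survives at r3c3 ⇒ r3c3=1.
Step 4. [r1c4∈{4}] only 4 remains possible at r1c4, so r1c4=4.
Step 5. [r4c1∈{1}] r4c1 is down to just 1 ⇒ r4c1=1.
Step 6. [r3c4∈{3}] r3c4 is down to just 3 ⇒ r3c4=3.
Step 7. [r2c1∈{2}] r2c1 has the single candidate 2 ⇒ r2c1=2.

Answer: 3 1 2 4 / 2 4 3 1 / 4 2 1 3 / 1 3 4 2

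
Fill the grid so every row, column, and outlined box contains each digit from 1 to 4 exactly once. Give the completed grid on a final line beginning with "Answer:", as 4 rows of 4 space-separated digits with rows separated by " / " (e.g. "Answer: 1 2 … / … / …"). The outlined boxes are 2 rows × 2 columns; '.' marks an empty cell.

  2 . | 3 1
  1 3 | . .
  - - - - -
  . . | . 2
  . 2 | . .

Step 1. [r2c4∈{4}] r2c4's peers cover all but 4, so r2c4=4.
Step 2. [r3c1∈{3,4}] across row 3, 3 lands solely at r3c1 ⇒ r3c1=3.
Step 3. [r4c1∈{4}] r4c1 is down to just 4, so r4c1=4.
Step 4. [r4c3∈{1}] only 1 remains possible at r4c3 ⇒ r4c3=1.
Step 5. [r1c2∈{4}] r1c2 has the single candidate 4. So r1c2=4.
Step 6. [r3c3∈{4}] only 4 remains possible at r3c3 ⇒ r3c3=4.
Step 7. [r2c3∈{2}] r2c3 has the single candidate 2 ⇒ r2c3=2.
Step 8. [r3c2∈{1}] r3c2 is down to just 1, so r3c2=1.
Step 9. [r4c4∈{3}] nothing but 3 survives at r4c4, so r4c4=3.

Answer: 2 4 3 1 / 1 3 2 4 / 3 1 4 2 / 4 2 1 3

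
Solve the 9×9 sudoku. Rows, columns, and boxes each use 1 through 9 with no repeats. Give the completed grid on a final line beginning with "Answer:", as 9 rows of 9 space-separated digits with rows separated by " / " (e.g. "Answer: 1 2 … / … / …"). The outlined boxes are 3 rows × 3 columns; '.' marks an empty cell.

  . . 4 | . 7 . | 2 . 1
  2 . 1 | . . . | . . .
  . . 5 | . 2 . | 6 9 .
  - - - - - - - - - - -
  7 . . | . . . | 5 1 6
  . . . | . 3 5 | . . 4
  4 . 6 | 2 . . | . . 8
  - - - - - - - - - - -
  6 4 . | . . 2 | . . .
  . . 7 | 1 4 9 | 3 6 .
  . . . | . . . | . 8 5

Step 1. [r7c8∈{7}] nothing but 7 survives at r7c8 ⇒ r7c8=7.
Step 2. [r5c4∈{6,7,8,9}] row 5 places 6 nowhere but r5c4 ⇒ r5c4=6.
Step 3. [r2c7∈{4,7,8}] 8 has one home in col 7: r2c7 ⇒ r2c7=8.
Step 4. [r3c6∈{1,3,4,8}] row 3 places 1 nowhere but r3c6. So r3c6=1.
Step 5. [r3c4∈{3,4,8}] row 3 places 4 nowhere but r3c4 ⇒ r3c4=4.
Step 6. [r6c2∈{1,3,5,9}] in row 6, 5 fits only at r6c2. So r6c2=5.
Step 7. [r7c9∈{9}] r7c9 has the single candidate 9 ⇒ r7c9=9.
Step 8. [r9c5∈{6}] r9c5 has the single candidate 6, so r9c5=6.
Step 9. [r6c8∈{3}] nothing but 3 survives at r6c8 ⇒ r6c8=3.
Step 10. [r5c7∈{7,9}] r5c7 is the only open cell in row 5 admitting 7 ⇒ r5c7=7.
Step 11. [r9c4∈{3,7}] across col 4, 7 lands solely at r9c4. So r9c4=7.
Step 12. [r9c6∈{3}] r9c6 has the single candidate 3, so r9c6=3.
Step 13. [r2c6∈{6}] r2c6 is down to just 6. So r2c6=6.
Step 14. [r1c6∈{8}] r1c6 has the single candidate 8. So r1c6=8.
Step 15. [r1c8∈{5}] r1c8's peers cover all but 5. So r1c8=5.
Step 16. [r7c3∈{3,8}] across row 7, 3 lands solely at r7c3 ⇒ r7c3=3.
Step 17. [r4c2∈{2,3,8,9}] r4c2 is the only open cell in row 4 admitting 3 ⇒ r4c2=3.
Step 18. [r4c3∈{2,8,9}] row 4 places 2 nowhere but r4c3 ⇒ r4c3=2.
Step 19. [r9c3∈{9}] nothing but 9 survives at r9c3, so r9c3=9.
Step 20. [r9c1∈{1}] only 1 remains possible at r9c1 ⇒ r9c1=1.
Step 21. [r5c3∈{8}] r5c3's peers cover all but 8. So r5c3=8.
Step 22. [r5c1∈{9}] r5c1 has the single candidate 9. So r5c1=9.
Step 23. [r1c1∈{3}] only 3 remains possible at r1c1 ⇒ r1c1=3.
Step 24. [r1c4∈{9}] only 9 remains possible at r1c4. So r1c4=9.
Step 25. [r4c5∈{8,9}] row 4 places 9 nowhere but r4c5. So r4c5=9.
Step 26. [r7c5∈{5,8}] in col 5, 8 fits only at r7c5, so r7c5=8.
Step 27. [r3c1∈{8}] nothing but 8 survives at r3c1, so r3c1=8.
Step 28. [r3c9∈{3,7}] across row 3, 3 lands solely at r3c9, so r3c9=3.
Step 29. [r2c5∈{5}] r2c5 is down to just 5. So r2c5=5.
Step 30. [r3c2∈{7}] only 7 remains possible at r3c2. So r3c2=7.
Step 31. [r8c9∈{2}] r8c9's peers cover all but 2. So r8c9=2.
Step 32. [r6c7∈{9}] r6c7 has the single candidate 9. So r6c7=9.
Step 33. [r4c4∈{8}] only 8 remains possible at r4c4. So r4c4=8.
Step 34. [r4c6∈{4}] r4c6 has the single candidate 4 ⇒ r4c6=4.
Step 35. [r1c2∈{6}] r1c2 is down to just 6, so r1c2=6.
Step 36. [r8c2∈{8}] only 8 remains possible at r8c2. So r8c2=8.
Step 37. [r2c2∈{9}] r2c2 has the single candidate 9. So r2c2=9.
Step 38. [r2c4∈{3}] r2c4's peers cover all but 3, so r2c4=3.
Step 39. [r8c1∈{5}] r8c1 has the single candidate 5 ⇒ r8c1=5.
Step 40. [r6c5∈{1}] r6c5's peers cover all but 1, so r6c5=1.
Step 41. [r7c4∈{5}] nothing but 5 survives at r7c4. So r7c4=5.
Step 42. [r5c8∈{2}] nothing but 2 survives at r5c8. So r5c8=2.
Step 43. [r9c2∈{2}] only 2 remains possible at r9c2. So r9c2=2.
Step 44. [r9c7∈{4}] r9c7 is down to just 4 ⇒ r9c7=4.
Step 45. [r5c2∈{1}] r5c2 is down to just 1 ⇒ r5c2=1.
Step 46. [r6c6∈{7}] r6c6 has the single candidate 7, so r6c6=7.
Step 47. [r2c8∈{4}] r2c8 is down to just 4 ⇒ r2c8=4.
Step 48. [r7c7∈{1}] r7c7's peers cover all but 1. So r7c7=1.
Step 49. [r2c9∈{7}] only 7 remains possible at r2c9. So r2c9=7.

Answer: 3 6 4 9 7 8 2 5 1 / 2 9 1 3 5 6 8 4 7 / 8 7 5 4 2 1 6 9 3 / 7 3 2 8 9 4 5 1 6 / 9 1 8 6 3 5 7 2 4 / 4 5 6 2 1 7 9 3 8 / 6 4 3 5 8 2 1 7 9 / 5 8 7 1 4 9 3 6 2 / 1 2 9 7 6 3 4 8 5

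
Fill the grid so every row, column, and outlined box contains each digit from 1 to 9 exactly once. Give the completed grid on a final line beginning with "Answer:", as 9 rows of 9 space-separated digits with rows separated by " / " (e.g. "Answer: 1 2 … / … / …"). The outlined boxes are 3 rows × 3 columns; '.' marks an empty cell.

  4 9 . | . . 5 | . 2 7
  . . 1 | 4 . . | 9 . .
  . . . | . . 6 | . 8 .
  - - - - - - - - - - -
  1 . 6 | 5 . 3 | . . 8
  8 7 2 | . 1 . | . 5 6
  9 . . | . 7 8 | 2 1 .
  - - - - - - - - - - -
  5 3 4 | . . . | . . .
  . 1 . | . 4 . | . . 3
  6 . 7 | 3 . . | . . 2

Step 1. [r7c5∈{2,6,8,9}] col 5 places 6 nowhere but r7c5, so r7c5=6.
Step 2. [r7c9∈{1,9}] col 9 places 9 nowhere but r7c9 ⇒ r7c9=9.
Step 3. [r7c8∈{7}] only 7 remains possible at r7c8, so r7c8=7.
Step 4. [r6c9∈{4}] nothing but 4 survives at r6c9 ⇒ r6c9=4.
Step 5. [r2c8∈{3,6}] 3 has one home in col 8: r2c8, so r2c8=3.
Step 6. [r3c1∈{2,3,7}] in col 1, 3 fits only at r3c1 ⇒ r3c1=3.
Step 7. [r3c3∈{5}] r3c3 is down to just 5 ⇒ r3c3=5.
Step 8. [r3c4∈{1,2,7,9}] across row 3, 7 lands solely at r3c4, so r3c4=7.
Step 9. [r2c6∈{2}] r2c6 is down to just 2 ⇒ r2c6=2.
Step 10. [r9c2∈{8}] r9c2's peers cover all but 8 ⇒ r9c2=8.
Step 11. [r7c4∈{1,2,8}] r7c4 is the only open cell in row 7 admitting 2. So r7c4=2.
Step 12. [r8c7∈{5,6,8}] 5 has one home in row 8: r8c7. So r8c7=5.
Step 13. [r5c4∈{9}] only 9 remains possible at r5c4, so r5c4=9.
Step 14. [r7c6∈{1}] r7c6 has the single candidate 1, so r7c6=1.
Step 15. [r9c7∈{1,4}] row 9 places 1 nowhere but r9c7, so r9c7=1.
Step 16. [r1c3∈{8}] r1c3 is down to just 8 ⇒ r1c3=8.
Step 17. [r9c6∈{9}] r9c6's peers cover all but 9, so r9c6=9.
Step 18. [r9c5∈{5}] only 5 remains possible at r9c5, so r9c5=5.
Step 19. [r4c2∈{4}] nothing but 4 survives at r4c2. So r4c2=4.
Step 20. [r9c8∈{4}] r9c8 is down to just 4. So r9c8=4.
Step 21. [r8c8∈{6}] r8c8 is down to just 6 ⇒ r8c8=6.
Step 22. [r8c4∈{8}] only 8 remains possible at r8c4 ⇒ r8c4=8.
Step 23. [r1c7∈{6}] nothing but 6 survives at r1c7. So r1c7=6.
Step 24. [r3c9∈{1}] r3c9 has the single candidate 1. So r3c9=1.
Step 25. [r2c9∈{5}] r2c9 has the single candidate 5 ⇒ r2c9=5.
Step 26. [r4c8∈{9}] nothing but 9 survives at r4c8 ⇒ r4c8=9.
Step 27. [r2c2∈{6}] only 6 remains possible at r2c2. So r2c2=6.
Step 28. [r7c7∈{8}] r7c7 has the single candidate 8, so r7c7=8.
Step 29. [r5c6∈{4}] r5c6 is down to just 4. So r5c6=4.
Step 30. [r8c1∈{2}] nothing but 2 survives at r8c1. So r8c1=2.
Step 31. [r8c6∈{7}] r8c6 is down to just 7, so r8c6=7.
Step 32. [r5c7∈{3}] r5c7 has the single candidate 3, so r5c7=3.
Step 33. [r3c5∈{9}] r3c5 is down to just 9 ⇒ r3c5=9.
Step 34. [r2c1∈{7}] r2c1 has the single candidate 7, so r2c1=7.
Step 35. [r8c3∈{9}] r8c3 has the single candidate 9, so r8c3=9.
Step 36. [r1c4∈{1}] r1c4's peers cover all but 1 ⇒ r1c4=1.
Step 37. [r4c5∈{2}] only 2 remains possible at r4c5 ⇒ r4c5=2.
Step 38. [r1c5∈{3}] only 3 remains possible at r1c5, so r1c5=3.
Step 39. [r6c2∈{5}] r6c2's peers cover all but 5, so r6c2=5.
Step 40. [r6c3∈{3}] nothing but 3 survives at r6c3. So r6c3=3.
Step 41. [r3c2∈{2}] only 2 remains possible at r3c2 ⇒ r3c2=2.
Step 42. [r4c7∈{7}] nothing but 7 survives at r4c7, so r4c7=7.
Step 43. [r6c4∈{6}] r6c4 has the single candidate 6 ⇒ r6c4=6.
Step 44. [r3c7∈{4}] nothing but 4 survives at r3c7, so r3c7=4.
Step 45. [r2c5∈{8}] only 8 remains possible at r2c5, so r2c5=8.

Answer: 4 9 8 1 3 5 6 2 7 / 7 6 1 4 8 2 9 3 5 / 3 2 5 7 9 6 4 8 1 / 1 4 6 5 2 3 7 9 8 / 8 7 2 9 1 4 3 5 6 / 9 5 3 6 7 8 2 1 4 / 5 3 4 2 6 1 8 7 9 / 2 1 9 8 4 7 5 6 3 / 6 8 7 3 5 9 1 4 2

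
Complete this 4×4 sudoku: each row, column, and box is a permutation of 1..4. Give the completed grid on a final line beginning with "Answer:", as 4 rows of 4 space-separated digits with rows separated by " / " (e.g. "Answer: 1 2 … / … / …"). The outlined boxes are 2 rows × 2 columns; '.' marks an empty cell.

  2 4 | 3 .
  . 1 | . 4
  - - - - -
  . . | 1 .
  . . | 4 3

Step 1. [r3c2∈{2,3}] r3c2 is the only open cell in col 2 admitting 3 ⇒ r3c2=3.
Step 2. [r3c1∈{4}] nothing but 4 survives at r3c1, so r3c1=4.
Step 3. [r1c4∈{1}] r1c4's peers cover all but 1. So r1c4=1.
Step 4. [r2c1∈{3}] only 3 remains possible at r2c1 ⇒ r2c1=3.
Step 5. [r3c4∈{2}] r3c4 has the single candidate 2 ⇒ r3c4=2.
Step 6. [r4c1∈{1}] nothing but 1 survives at r4c1. So r4c1=1.
Step 7. [r2c3∈{2}] r2c3's peers cover all but 2 ⇒ r2c3=2.
Step 8. [r4c2∈{2}] only 2 remains possible at r4c2 ⇒ r4c2=2.

Answer: 2 4 3 1 / 3 1 2 4 / 4 3 1 2 / 1 2 4 3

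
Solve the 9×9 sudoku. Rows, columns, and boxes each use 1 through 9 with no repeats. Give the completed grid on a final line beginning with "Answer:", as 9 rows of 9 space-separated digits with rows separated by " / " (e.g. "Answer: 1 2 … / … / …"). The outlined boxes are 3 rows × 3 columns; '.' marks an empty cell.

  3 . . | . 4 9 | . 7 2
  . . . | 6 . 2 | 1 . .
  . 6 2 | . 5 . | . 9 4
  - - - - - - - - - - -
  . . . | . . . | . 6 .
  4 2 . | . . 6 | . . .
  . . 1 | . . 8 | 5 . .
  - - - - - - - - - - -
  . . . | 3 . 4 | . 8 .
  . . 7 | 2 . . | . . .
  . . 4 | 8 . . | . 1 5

Step 1. [r5c8∈{3}] r5c8's peers cover all but 3 ⇒ r5c8=3.
Step 2. [r7c3∈{5,6,9}] in col 3, 6 fits only at r7c3. So r7c3=6.
Step 3. [r4c3∈{3,5,8,9}] col 3 places 3 nowhere but r4c3. So r4c3=3.
Step 4. [r2c5∈{3,7,8}] r2c5 is the only open cell in col 5 admitting 8. So r2c5=8.
Step 5. [r8c9∈{3,6,9}] col 9 places 6 nowhere but r8c9 ⇒ r8c9=6.
Step 6. [r1c4∈{1}] r1c4 is down to just 1, so r1c4=1.
Step 7. [r3c4∈{7}] r3c4's peers cover all but 7. So r3c4=7.
Step 8. [r8c6∈{1,5}] 5 has one home in box 8: r8c6. So r8c6=5.
Step 9. [r4c6∈{1,7}] 1 has one home in col 6: r4c6, so r4c6=1.
Step 10. [r2c2∈{4,5,7,9}] across row 2, 4 lands solely at r2c2. So r2c2=4.
Step 11. [r2c1∈{5,7,9}] in row 2, 7 fits only at r2c1. So r2c1=7.
Step 12. [r9c6∈{7}] r9c6's peers cover all but 7, so r9c6=7.
Step 13. [r5c9∈{1,7,8,9}] in row 5, 1 fits only at r5c9 ⇒ r5c9=1.
Step 14. [r4c9∈{7,8,9}] in col 9, 8 fits only at r4c9, so r4c9=8.
Step 15. [r3c1∈{1,8}] row 3 places 1 nowhere but r3c1 ⇒ r3c1=1.
Step 16. [r6c8∈{2,4}] across col 8, 2 lands solely at r6c8. So r6c8=2.
Step 17. [r4c7∈{4,7,9}] in box 6, 4 fits only at r4c7 ⇒ r4c7=4.
Step 18. [r5c3∈{5,8,9}] row 5 places 8 nowhere but r5c3. So r5c3=8.
Step 19. [r1c2∈{5,8}] across box 1, 8 lands solely at r1c2 ⇒ r1c2=8.
Step 20. [r6c5∈{3,7,9}] row 6 places 3 nowhere but r6c5 ⇒ r6c5=3.
Step 21. [r4c5∈{2,7,9}] r4c5 is the only open cell in row 4 admitting 2, so r4c5=2.
Step 22. [r4c2∈{5,7,9}] in row 4, 7 fits only at r4c2, so r4c2=7.
Step 23. [r6c2∈{9}] r6c2 is down to just 9. So r6c2=9.
Step 24. [r7c9∈{7,9}] across col 9, 9 lands solely at r7c9. So r7c9=9.
Step 25. [r5c7∈{7,9}] in col 7, 9 fits only at r5c7, so r5c7=9.
Step 26. [r8c7∈{3}] r8c7 has the single candidate 3. So r8c7=3.
Step 27. [r9c7∈{2}] r9c7 has the single candidate 2 ⇒ r9c7=2.
Step 28. [r7c2∈{1,5}] across col 2, 5 lands solely at r7c2. So r7c2=5.
Step 29. [r9c1∈{9}] nothing but 9 survives at r9c1, so r9c1=9.
Step 30. [r4c1∈{5}] only 5 remains possible at r4c1, so r4c1=5.
Step 31. [r1c3∈{5}] r1c3 is down to just 5 ⇒ r1c3=5.
Step 32. [r8c2∈{1}] r8c2 is down to just 1 ⇒ r8c2=1.
Step 33. [r9c2∈{3}] r9c2's peers cover all but 3. So r9c2=3.
Step 34. [r9c5∈{6}] nothing but 6 survives at r9c5. So r9c5=6.
Step 35. [r4c4∈{9}] only 9 remains possible at r4c4. So r4c4=9.
Step 36. [r2c9∈{3}] r2c9's peers cover all but 3. So r2c9=3.
Step 37. [r8c5∈{9}] r8c5 has the single candidate 9 ⇒ r8c5=9.
Step 38. [r5c5∈{7}] r5c5's peers cover all but 7 ⇒ r5c5=7.
Step 39. [r7c5∈{1}] nothing but 1 survives at r7c5. So r7c5=1.
Step 40. [r3c6∈{3}] only 3 remains possible at r3c6 ⇒ r3c6=3.
Step 41. [r8c1∈{8}] r8c1's peers cover all but 8 ⇒ r8c1=8.
Step 42. [r6c1∈{6}] nothing but 6 survives at r6c1 ⇒ r6c1=6.
Step 43. [r6c9∈{7}] r6c9 has the single candidate 7, so r6c9=7.
Step 44. [r1c7∈{6}] nothing but 6 survives at r1c7, so r1c7=6.
Step 45. [r2c8∈{5}] r2c8 has the single candidate 5 ⇒ r2c8=5.
Step 46. [r3c7∈{8}] r3c7 has the single candidate 8 ⇒ r3c7=8.
Step 47. [r6c4∈{4}] nothing but 4 survives at r6c4, so r6c4=4.
Step 48. [r7c7∈{7}] nothing but 7 survives at r7c7. So r7c7=7.
Step 49. [r8c8∈{4}] r8c8's peers cover all but 4 ⇒ r8c8=4.
Step 50. [r2c3∈{9}] nothing but 9 survives at r2c3. So r2c3=9.
Step 51. [r7c1∈{2}] only 2 remains possible at r7c1, so r7c1=2.
Step 52. [r5c4∈{5}] r5c4 is down to just 5 ⇒ r5c4=5.

Answer: 3 8 5 1 4 9 6 7 2 / 7 4 9 6 8 2 1 5 3 / 1 6 2 7 5 3 8 9 4 / 5 7 3 9 2 1 4 6 8 / 4 2 8 5 7 6 9 3 1 / 6 9 1 4 3 8 5 2 7 / 2 5 6 3 1 4 7 8 9 / 8 1 7 2 9 5 3 4 6 / 9 3 4 8 6 7 2 1 5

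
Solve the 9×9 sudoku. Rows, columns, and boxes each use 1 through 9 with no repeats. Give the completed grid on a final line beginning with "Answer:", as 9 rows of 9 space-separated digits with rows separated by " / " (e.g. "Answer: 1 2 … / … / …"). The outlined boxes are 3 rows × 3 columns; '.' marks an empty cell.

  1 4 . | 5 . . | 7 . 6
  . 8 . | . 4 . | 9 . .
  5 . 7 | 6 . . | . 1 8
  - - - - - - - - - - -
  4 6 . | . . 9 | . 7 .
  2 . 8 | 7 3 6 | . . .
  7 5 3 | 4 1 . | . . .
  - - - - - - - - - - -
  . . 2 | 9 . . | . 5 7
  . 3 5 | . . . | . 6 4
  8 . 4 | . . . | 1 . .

Step 1. [r2c1∈{3,6}] r2c1 is the only open cell in col 1 admitting 3. So r2c1=3.
Step 2. [r2c8∈{2}] r2c8's peers cover all but 2 ⇒ r2c8=2.
Step 3. [r5c2∈{1,9}] box 4 places 9 nowhere but r5c2, so r5c2=9.
Step 4. [r9c4∈{2,3}] col 4 places 3 nowhere but r9c4, so r9c4=3.
Step 5. [r4c5∈{2,5,8}] box 5 places 5 nowhere but r4c5 ⇒ r4c5=5.
Step 6. [r6c8∈{8,9}] r6c8 is the only open cell in col 8 admitting 8 ⇒ r6c8=8.
Step 7. [r6c6∈{2}] r6c6 is down to just 2, so r6c6=2.
Step 8. [r1c5∈{2,8,9}] in row 1, 2 fits only at r1c5 ⇒ r1c5=2.
Step 9. [r9c9∈{2,9}] 2 has one home in row 9: r9c9, so r9c9=2.
Step 10. [r8c7∈{8}] r8c7 has the single candidate 8, so r8c7=8.
Step 11. [r2c6∈{1,7}] in row 2, 7 fits only at r2c6 ⇒ r2c6=7.
Step 12. [r7c6∈{1,4,8}] across row 7, 4 lands solely at r7c6, so r7c6=4.
Step 13. [r7c7∈{3}] r7c7 is down to just 3, so r7c7=3.
Step 14. [r5c9∈{1,5}] r5c9 is the only open cell in row 5 admitting 1, so r5c9=1.
Step 15. [r9c5∈{6,7}] row 9 places 6 nowhere but r9c5. So r9c5=6.
Step 16. [r5c7∈{4,5}] across row 5, 5 lands solely at r5c7 ⇒ r5c7=5.
Step 17. [r3c6∈{3}] only 3 remains possible at r3c6, so r3c6=3.
Step 18. [r8c6∈{1}] r8c6 is down to just 1 ⇒ r8c6=1.
Step 19. [r3c2∈{2}] r3c2 has the single candidate 2 ⇒ r3c2=2.
Step 20. [r7c2∈{1}] r7c2's peers cover all but 1. So r7c2=1.
Step 21. [r3c7∈{4}] r3c7 is down to just 4, so r3c7=4.
Step 22. [r1c6∈{8}] nothing but 8 survives at r1c6, so r1c6=8.
Step 23. [r2c3∈{6}] nothing but 6 survives at r2c3, so r2c3=6.
Step 24. [r5c8∈{4}] r5c8 has the single candidate 4, so r5c8=4.
Step 25. [r3c5∈{9}] only 9 remains possible at r3c5. So r3c5=9.
Step 26. [r2c9∈{5}] r2c9 has the single candidate 5 ⇒ r2c9=5.
Step 27. [r7c5∈{8}] nothing but 8 survives at r7c5, so r7c5=8.
Step 28. [r9c8∈{9}] nothing but 9 survives at r9c8 ⇒ r9c8=9.
Step 29. [r6c7∈{6}] only 6 remains possible at r6c7. So r6c7=6.
Step 30. [r1c8∈{3}] r1c8's peers cover all but 3, so r1c8=3.
Step 31. [r7c1∈{6}] nothing but 6 survives at r7c1. So r7c1=6.
Step 32. [r4c7∈{2}] r4c7's peers cover all but 2. So r4c7=2.
Step 33. [r8c5∈{7}] nothing but 7 survives at r8c5. So r8c5=7.
Step 34. [r4c3∈{1}] r4c3 is down to just 1 ⇒ r4c3=1.
Step 35. [r2c4∈{1}] r2c4 has the single candidate 1 ⇒ r2c4=1.
Step 36. [r9c2∈{7}] r9c2 is down to just 7 ⇒ r9c2=7.
Step 37. [r9c6∈{5}] nothing but 5 survives at r9c6, so r9c6=5.
Step 38. [r4c9∈{3}] r4c9 has the single candidate 3, so r4c9=3.
Step 39. [r6c9∈{9}] r6c9 is down to just 9. So r6c9=9.
Step 40. [r8c4∈{2}] r8c4 is down to just 2 ⇒ r8c4=2.
Step 41. [r4c4∈{8}] r4c4 has the single candidate 8 ⇒ r4c4=8.
Step 42. [r8c1∈{9}] r8c1's peers cover all but 9 ⇒ r8c1=9.
Step 43. [r1c3∈{9}] nothing but 9 survives at r1c3. So r1c3=9.

Answer: 1 4 9 5 2 8 7 3 6 / 3 8 6 1 4 7 9 2 5 / 5 2 7 6 9 3 4 1 8 / 4 6 1 8 5 9 2 7 3 / 2 9 8 7 3 6 5 4 1 / 7 5 3 4 1 2 6 8 9 / 6 1 2 9 8 4 3 5 7 / 9 3 5 2 7 1 8 6 4 / 8 7 4 3 6 5 1 9 2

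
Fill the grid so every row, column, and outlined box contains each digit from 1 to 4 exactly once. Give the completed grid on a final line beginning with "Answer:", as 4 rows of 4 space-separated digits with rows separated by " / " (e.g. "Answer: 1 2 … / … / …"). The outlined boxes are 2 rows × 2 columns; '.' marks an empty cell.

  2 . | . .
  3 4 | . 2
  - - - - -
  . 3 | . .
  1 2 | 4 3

Step 1. [r2c3∈{1}] nothing but 1 survives at r2c3. So r2c3=1.
Step 2. [r1c3∈{3}] nothing but 3 survives at r1c3, so r1c3=3.
Step 3. [r1c4∈{4}] r1c4's peers cover all but 4, so r1c4=4.
Step 4. [r3c4∈{1}] nothing but 1 survives at r3c4. So r3c4=1.
Step 5. [r3c3∈{2}] nothing but 2 survives at r3c3. So r3c3=2.
Step 6. [r1c2∈{1}] r1c2 has the single candidate 1, so r1c2=1.
Step 7. [r3c1∈{4}] r3c1 has the single candidate 4, so r3c1=4.

Answer: 2 1 3 4 / 3 4 1 2 / 4 3 2 1 / 1 2 4 3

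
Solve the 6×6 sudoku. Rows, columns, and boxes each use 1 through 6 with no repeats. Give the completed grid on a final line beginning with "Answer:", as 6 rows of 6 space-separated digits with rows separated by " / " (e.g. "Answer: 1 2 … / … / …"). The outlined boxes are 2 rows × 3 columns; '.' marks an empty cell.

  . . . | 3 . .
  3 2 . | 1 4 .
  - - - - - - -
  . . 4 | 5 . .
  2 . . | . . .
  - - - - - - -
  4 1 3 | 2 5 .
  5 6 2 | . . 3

Step 1. [r4c4∈{4,6}] 6 has one home in col 4: r4c4, so r4c4=6.
Step 2. [r1c5∈{2,6}] r1c5 is the only open cell in col 5 admitting 6 ⇒ r1c5=6.
Step 3. [r3c5∈{1,2,3}] across col 5, 2 lands solely at r3c5 ⇒ r3c5=2.
Step 4. [r3c6∈{1}] nothing but 1 survives at r3c6 ⇒ r3c6=1.
Step 5. [r2c6∈{5}] r2c6 is down to just 5. So r2c6=5.
Step 6. [r4c3∈{1,5}] across row 4, 1 lands solely at r4c3. So r4c3=1.
Step 7. [r4c2∈{3,5}] r4c2 is the only open cell in row 4 admitting 5, so r4c2=5.
Step 8. [r4c5∈{3}] r4c5's peers cover all but 3 ⇒ r4c5=3.
Step 9. [r3c1∈{6}] r3c1 has the single candidate 6, so r3c1=6.
Step 10. [r1c3∈{5}] nothing but 5 survives at r1c3, so r1c3=5.
Step 11. [r1c1∈{1}] r1c1's peers cover all but 1. So r1c1=1.
Step 12. [r6c5∈{1}] r6c5 is down to just 1 ⇒ r6c5=1.
Step 13. [r3c2∈{3}] only 3 remains possible at r3c2, so r3c2=3.
Step 14. [r4c6∈{4}] r4c6's peers cover all but 4. So r4c6=4.
Step 15. [r2c3∈{6}] r2c3 is down to just 6, so r2c3=6.
Step 16. [r1c2∈{4}] r1c2 is down to just 4, so r1c2=4.
Step 17. [r5c6∈{6}] r5c6 has the single candidate 6. So r5c6=6.
Step 18. [r1c6∈{2}] r1c6 has the single candidate 2. So r1c6=2.
Step 19. [r6c4∈{4}] nothing but 4 survives at r6c4 ⇒ r6c4=4.

Answer: 1 4 5 3 6 2 / 3 2 6 1 4 5 / 6 3 4 5 2 1 / 2 5 1 6 3 4 / 4 1 3 2 5 6 / 5 6 2 4 1 3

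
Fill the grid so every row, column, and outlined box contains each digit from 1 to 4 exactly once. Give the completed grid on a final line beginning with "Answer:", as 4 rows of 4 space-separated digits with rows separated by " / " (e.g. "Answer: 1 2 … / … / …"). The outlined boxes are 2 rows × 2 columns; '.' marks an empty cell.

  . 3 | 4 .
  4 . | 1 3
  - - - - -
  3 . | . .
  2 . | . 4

Step 1. [r3c4∈{1,2}] 1 has one home in col 4: r3c4. So r3c4=1.
Step 2. [r4c3∈{3}] only 3 remains possible at r4c3, so r4c3=3.
Step 3. [r1c4∈{2}] r1c4 is down to just 2 ⇒ r1c4=2.
Step 4. [r3c2∈{4}] r3c2 has the single candidate 4, so r3c2=4.
Step 5. [r1c1∈{1}] r1c1 has the single candidate 1 ⇒ r1c1=1.
Step 6. [r2c2∈{2}] r2c2's peers cover all but 2. So r2c2=2.
Step 7. [r4c2∈{1}] r4c2 has the single candidate 1 ⇒ r4c2=1.
Step 8. [r3c3∈{2}] r3c3 is down to just 2. So r3c3=2.

Answer: 1 3 4 2 / 4 2 1 3 / 3 4 2 1 / 2 1 3 4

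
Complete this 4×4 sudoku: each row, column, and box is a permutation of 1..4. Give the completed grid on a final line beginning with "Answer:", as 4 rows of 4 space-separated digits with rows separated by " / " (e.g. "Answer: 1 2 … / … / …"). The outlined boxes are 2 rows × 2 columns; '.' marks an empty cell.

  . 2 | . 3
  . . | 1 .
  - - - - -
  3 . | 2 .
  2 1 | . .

Step 1. [r1c3∈{4}] only 4 remains possible at r1c3. So r1c3=4.
Step 2. [r3c2∈{4}] only 4 remains possible at r3c2, so r3c2=4.
Step 3. [r2c2∈{3}] only 3 remains possible at r2c2, so r2c2=3.
Step 4. [r4c4∈{4}] r4c4 is down to just 4, so r4c4=4.
Step 5. [r3c4∈{1}] r3c4 is down to just 1, so r3c4=1.
Step 6. [r1c1∈{1}] nothing but 1 survives at r1c1. So r1c1=1.
Step 7. [r2c4∈{2}] r2c4 has the single candidate 2. So r2c4=2.
Step 8. [r2c1∈{4}] r2c1 is down to just 4. So r2c1=4.
Step 9. [r4c3∈{3}] r4c3 is down to just 3. So r4c3=3.

Answer: 1 2 4 3 / 4 3 1 2 / 3 4 2 1 / 2 1 3 4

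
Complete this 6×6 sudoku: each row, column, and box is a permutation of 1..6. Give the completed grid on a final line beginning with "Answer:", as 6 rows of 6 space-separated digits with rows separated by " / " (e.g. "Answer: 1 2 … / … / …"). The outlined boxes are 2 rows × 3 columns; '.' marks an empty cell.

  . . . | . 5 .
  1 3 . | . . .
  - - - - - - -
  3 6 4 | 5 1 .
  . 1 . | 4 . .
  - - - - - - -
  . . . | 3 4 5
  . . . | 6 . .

Step 1. [r6c5∈{2}] only 2 remains possible at r6c5 ⇒ r6c5=2.
Step 2. [r1c6∈{1,2,3,4,6}] row 1 places 3 nowhere but r1c6. So r1c6=3.
Step 3. [r2c3∈{2,5,6}] row 2 places 5 nowhere but r2c3. So r2c3=5.
Step 4. [r4c3∈{2}] r4c3 has the single candidate 2 ⇒ r4c3=2.
Step 5. [r2c5∈{6}] r2c5's peers cover all but 6 ⇒ r2c5=6.
Step 6. [r6c2∈{4,5}] in col 2, 5 fits only at r6c2. So r6c2=5.
Step 7. [r5c2∈{2}] only 2 remains possible at r5c2. So r5c2=2.
Step 8. [r1c1∈{2,4,6}] 2 has one home in col 1: r1c1 ⇒ r1c1=2.
Step 9. [r5c3∈{1,6}] 1 has one home in row 5: r5c3, so r5c3=1.
Step 10. [r2c4∈{2}] only 2 remains possible at r2c4, so r2c4=2.
Step 11. [r6c1∈{4}] r6c1 is down to just 4, so r6c1=4.
Step 12. [r6c3∈{3}] only 3 remains possible at r6c3 ⇒ r6c3=3.
Step 13. [r6c6∈{1}] r6c6 has the single candidate 1. So r6c6=1.
Step 14. [r4c6∈{6}] r4c6 has the single candidate 6. So r4c6=6.
Step 15. [r4c1∈{5}] r4c1 is down to just 5 ⇒ r4c1=5.
Step 16. [r1c4∈{1}] r1c4 has the single candidate 1, so r1c4=1.
Step 17. [r2c6∈{4}] nothing but 4 survives at r2c6. So r2c6=4.
Step 18. [r1c2∈{4}] r1c2 is down to just 4. So r1c2=4.
Step 19. [r1c3∈{6}] r1c3 is down to just 6. So r1c3=6.
Step 20. [r5c1∈{6}] r5c1 has the single candidate 6. So r5c1=6.
Step 21. [r3c6∈{2}] r3c6's peers cover all but 2 ⇒ r3c6=2.
Step 22. [r4c5∈{3}] r4c5's peers cover all but 3, so r4c5=3.

Answer: 2 4 6 1 5 3 / 1 3 5 2 6 4 / 3 6 4 5 1 2 / 5 1 2 4 3 6 / 6 2 1 3 4 5 / 4 5 3 6 2 1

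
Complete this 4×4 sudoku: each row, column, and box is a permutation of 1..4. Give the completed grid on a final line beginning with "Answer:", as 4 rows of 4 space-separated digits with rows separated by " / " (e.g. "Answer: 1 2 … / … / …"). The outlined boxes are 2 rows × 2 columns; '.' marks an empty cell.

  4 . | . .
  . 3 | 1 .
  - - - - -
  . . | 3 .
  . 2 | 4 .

Step 1. [r3c1∈{1}] only 1 remains possible at r3c1, so r3c1=1.
Step 2. [r3c4∈{2}] r3c4 is down to just 2 ⇒ r3c4=2.
Step 3. [r1c2∈{1}] r1c2's peers cover all but 1 ⇒ r1c2=1.
Step 4. [r4c4∈{1}] only 1 remains possible at r4c4 ⇒ r4c4=1.
Step 5. [r2c1∈{2}] r2c1 is down to just 2 ⇒ r2c1=2.
Step 6. [r2c4∈{4}] r2c4 has the single candidate 4 ⇒ r2c4=4.
Step 7. [r4c1∈{3}] r4c1 has the single candidate 3, so r4c1=3.
Step 8. [r1c4∈{3}] r1c4 is down to just 3, so r1c4=3.
Step 9. [r1c3∈{2}] r1c3 has the single candidate 2. So r1c3=2.
Step 10. [r3c2∈{4}] only 4 remains possible at r3c2, so r3c2=4.

Answer: 4 1 2 3 / 2 3 1 4 / 1 4 3 2 / 3 2 4 1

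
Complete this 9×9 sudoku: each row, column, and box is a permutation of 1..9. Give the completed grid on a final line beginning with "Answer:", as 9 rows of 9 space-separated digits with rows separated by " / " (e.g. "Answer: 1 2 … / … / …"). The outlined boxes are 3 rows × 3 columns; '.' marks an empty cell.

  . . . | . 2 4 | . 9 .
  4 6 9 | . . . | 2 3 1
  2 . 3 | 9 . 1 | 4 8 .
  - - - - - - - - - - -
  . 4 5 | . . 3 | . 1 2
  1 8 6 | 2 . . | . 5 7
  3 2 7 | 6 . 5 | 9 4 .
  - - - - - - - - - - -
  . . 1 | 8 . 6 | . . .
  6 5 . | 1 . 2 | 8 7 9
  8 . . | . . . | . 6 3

Step 1. [r9c4∈{4,5,7}] r9c4 is the only open cell in col 4 admitting 4 ⇒ r9c4=4.
Step 2. [r1c7∈{5,6,7}] across col 7, 7 lands solely at r1c7 ⇒ r1c7=7.
Step 3. [r4c5∈{7,8,9}] across row 4, 8 lands solely at r4c5 ⇒ r4c5=8.
Step 4. [r7c1∈{7,9}] across col 1, 7 lands solely at r7c1. So r7c1=7.
Step 5. [r9c2∈{9}] r9c2 has the single candidate 9. So r9c2=9.
Step 6. [r7c7∈{5}] r7c7's peers cover all but 5. So r7c7=5.
Step 7. [r9c5∈{5,7}] r9c5 is the only open cell in row 9 admitting 5, so r9c5=5.
Step 8. [r2c5∈{7}] r2c5 is down to just 7, so r2c5=7.
Step 9. [r1c9∈{5,6}] in row 1, 6 fits only at r1c9 ⇒ r1c9=6.
Step 10. [r7c5∈{3,9}] r7c5 is the only open cell in row 7 admitting 9, so r7c5=9.
Step 11. [r1c4∈{3,5}] r1c4 is the only open cell in row 1 admitting 3, so r1c4=3.
Step 12. [r7c9∈{4}] only 4 remains possible at r7c9. So r7c9=4.
Step 13. [r4c4∈{7}] only 7 remains possible at r4c4. So r4c4=7.
Step 14. [r1c2∈{1}] r1c2's peers cover all but 1. So r1c2=1.
Step 15. [r4c1∈{9}] nothing but 9 survives at r4c1. So r4c1=9.
Step 16. [r8c3∈{4}] nothing but 4 survives at r8c3, so r8c3=4.
Step 17. [r5c5∈{4}] only 4 remains possible at r5c5. So r5c5=4.
Step 18. [r6c5∈{1}] r6c5 has the single candidate 1 ⇒ r6c5=1.
Step 19. [r2c4∈{5}] r2c4's peers cover all but 5. So r2c4=5.
Step 20. [r7c8∈{2}] only 2 remains possible at r7c8. So r7c8=2.
Step 21. [r1c3∈{8}] nothing but 8 survives at r1c3. So r1c3=8.
Step 22. [r7c2∈{3}] r7c2's peers cover all but 3 ⇒ r7c2=3.
Step 23. [r2c6∈{8}] only 8 remains possible at r2c6 ⇒ r2c6=8.
Step 24. [r3c2∈{7}] only 7 remains possible at r3c2 ⇒ r3c2=7.
Step 25. [r3c5∈{6}] only 6 remains possible at r3c5. So r3c5=6.
Step 26. [r5c6∈{9}] nothing but 9 survives at r5c6. So r5c6=9.
Step 27. [r9c7∈{1}] r9c7 is down to just 1, so r9c7=1.
Step 28. [r1c1∈{5}] r1c1's peers cover all but 5, so r1c1=5.
Step 29. [r9c3∈{2}] r9c3 is down to just 2 ⇒ r9c3=2.
Step 30. [r8c5∈{3}] r8c5 is down to just 3. So r8c5=3.
Step 31. [r5c7∈{3}] r5c7 has the single candidate 3, so r5c7=3.
Step 32. [r9c6∈{7}] r9c6's peers cover all but 7, so r9c6=7.
Step 33. [r3c9∈{5}] only 5 remains possible at r3c9, so r3c9=5.
Step 34. [r6c9∈{8}] nothing but 8 survives at r6c9. So r6c9=8.
Step 35. [r4c7∈{6}] nothing but 6 survives at r4c7 ⇒ r4c7=6.

Answer: 5 1 8 3 2 4 7 9 6 / 4 6 9 5 7 8 2 3 1 / 2 7 3 9 6 1 4 8 5 / 9 4 5 7 8 3 6 1 2 / 1 8 6 2 4 9 3 5 7 / 3 2 7 6 1 5 9 4 8 / 7 3 1 8 9 6 5 2 4 / 6 5 4 1 3 2 8 7 9 / 8 9 2 4 5 7 1 6 3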